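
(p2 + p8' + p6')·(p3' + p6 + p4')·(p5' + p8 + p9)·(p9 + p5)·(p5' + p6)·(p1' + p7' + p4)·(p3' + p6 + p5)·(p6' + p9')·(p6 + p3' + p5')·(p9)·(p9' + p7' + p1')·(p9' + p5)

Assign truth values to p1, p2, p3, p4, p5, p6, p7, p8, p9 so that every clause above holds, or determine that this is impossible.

(p9) alone gives p9 = 1.
(p6') alone gives p6 = 0.
(p5') alone gives p5 = 0.
That conflicts with the unit clause (p5).

UNSATISFIABLE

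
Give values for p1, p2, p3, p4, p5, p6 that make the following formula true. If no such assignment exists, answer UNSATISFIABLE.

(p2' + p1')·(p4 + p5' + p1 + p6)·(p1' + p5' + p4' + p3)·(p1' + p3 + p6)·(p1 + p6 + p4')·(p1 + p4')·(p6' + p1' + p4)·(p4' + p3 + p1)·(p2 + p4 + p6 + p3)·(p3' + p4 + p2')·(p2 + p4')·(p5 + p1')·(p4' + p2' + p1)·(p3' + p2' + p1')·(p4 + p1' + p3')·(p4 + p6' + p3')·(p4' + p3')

p1=0,  p2=1,  p3=0,  p4=0,  p5=0,  p6=1

Case p2 = 1:
The clause (p1') is unit, so p1 = 0.
The clause (p4') is unit, so p4 = 0.
The clause (p3') is unit, so p3 = 0.
Case p5 = 0:
Every clause is now satisfied; p6 is unconstrained.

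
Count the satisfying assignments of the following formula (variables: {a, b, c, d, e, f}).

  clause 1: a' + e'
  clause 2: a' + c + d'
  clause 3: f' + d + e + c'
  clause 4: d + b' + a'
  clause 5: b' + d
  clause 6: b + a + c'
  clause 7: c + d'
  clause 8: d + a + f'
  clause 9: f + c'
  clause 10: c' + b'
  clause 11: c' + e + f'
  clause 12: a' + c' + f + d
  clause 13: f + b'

4

There are 2^6 = 64 truth assignments over (a, b, c, d, e, f).
Split on a. With a = 1, the clauses containing a are satisfied and a' drops from the rest; 2 of the 2^5 = 32 assignments to the other variables satisfy what remains.
With a = 0, by the same count on the reduced clause set, 2 assignments work.
(One model: a=F, b=F, c=F, d=F, e=F, f=F.)
Total: 2 + 2 = 4.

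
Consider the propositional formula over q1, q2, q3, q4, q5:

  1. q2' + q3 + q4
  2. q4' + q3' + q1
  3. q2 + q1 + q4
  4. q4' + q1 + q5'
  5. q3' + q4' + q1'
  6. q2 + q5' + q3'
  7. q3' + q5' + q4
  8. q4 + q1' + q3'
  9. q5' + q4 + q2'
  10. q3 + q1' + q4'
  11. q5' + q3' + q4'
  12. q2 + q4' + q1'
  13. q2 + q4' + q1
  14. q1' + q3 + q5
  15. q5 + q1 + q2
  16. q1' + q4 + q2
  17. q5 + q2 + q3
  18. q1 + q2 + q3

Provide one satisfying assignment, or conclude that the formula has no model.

Suppose q2 = 1.
Suppose q3 = 1.
Suppose q4 = 0.
The clause (q5') is unit, so q5 = 0.
The clause (q1') is unit, so q1 = 0.
This assignment satisfies each clause.

q1 ↦ 0; q2 ↦ 1; q3 ↦ 1; q4 ↦ 0; q5 ↦ 0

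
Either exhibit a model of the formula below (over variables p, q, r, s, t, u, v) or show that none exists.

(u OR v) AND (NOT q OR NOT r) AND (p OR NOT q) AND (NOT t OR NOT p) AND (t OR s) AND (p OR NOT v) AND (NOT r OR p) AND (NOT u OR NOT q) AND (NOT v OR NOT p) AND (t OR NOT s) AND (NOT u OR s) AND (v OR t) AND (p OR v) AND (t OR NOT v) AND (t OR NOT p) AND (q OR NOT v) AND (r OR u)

UNSATISFIABLE

Branch on u: set u = true.
From the singleton clause (NOT q), q = false.
From the singleton clause (s), s = true.
From the singleton clause (t), t = true.
From the singleton clause (NOT p), p = false.
From the singleton clause (NOT v), v = false.
That conflicts with the unit clause (v).
So u must be the other value — set u = false.
From the singleton clause (v), v = true.
From the singleton clause (p), p = true.
That conflicts with the unit clause (NOT p).
Neither u = true nor u = false works.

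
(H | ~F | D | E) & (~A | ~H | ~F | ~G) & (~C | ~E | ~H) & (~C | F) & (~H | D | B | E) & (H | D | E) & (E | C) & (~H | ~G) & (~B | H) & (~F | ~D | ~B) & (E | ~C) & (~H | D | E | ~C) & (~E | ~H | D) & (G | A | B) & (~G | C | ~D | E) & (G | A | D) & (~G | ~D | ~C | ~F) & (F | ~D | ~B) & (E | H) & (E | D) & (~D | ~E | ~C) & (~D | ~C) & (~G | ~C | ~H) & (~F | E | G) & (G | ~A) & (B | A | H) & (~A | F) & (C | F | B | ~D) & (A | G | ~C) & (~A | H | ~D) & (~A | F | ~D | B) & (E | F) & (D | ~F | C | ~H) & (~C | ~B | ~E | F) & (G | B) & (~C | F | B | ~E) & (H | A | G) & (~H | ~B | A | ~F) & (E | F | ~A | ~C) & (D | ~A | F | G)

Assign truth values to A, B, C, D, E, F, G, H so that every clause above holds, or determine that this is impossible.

Branch on C: set C = 0.
Unit clause (E) forces E = 1.
Branch on H: set H = 0.
Unit clause (~B) forces B = 0.
Unit clause (A) forces A = 1.
Unit clause (G) forces G = 1.
Unit clause (F) forces F = 1.
Unit clause (~D) forces D = 0.
Every clause now holds.

A=1, B=0, C=0, D=0, E=1, F=1, G=1, H=0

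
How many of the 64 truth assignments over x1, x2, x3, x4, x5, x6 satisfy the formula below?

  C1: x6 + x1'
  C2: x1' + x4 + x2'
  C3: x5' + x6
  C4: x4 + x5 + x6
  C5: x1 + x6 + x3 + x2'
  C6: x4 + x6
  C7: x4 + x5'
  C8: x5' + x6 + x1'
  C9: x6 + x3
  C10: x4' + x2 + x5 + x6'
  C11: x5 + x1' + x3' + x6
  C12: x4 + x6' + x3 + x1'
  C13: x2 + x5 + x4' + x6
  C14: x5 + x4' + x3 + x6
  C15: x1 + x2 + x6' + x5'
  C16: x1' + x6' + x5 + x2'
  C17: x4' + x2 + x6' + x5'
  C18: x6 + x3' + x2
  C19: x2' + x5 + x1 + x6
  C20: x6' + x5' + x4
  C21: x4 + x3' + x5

8

There are 2^6 = 64 truth assignments over (x1, x2, x3, x4, x5, x6).
Split on x2. With x2 = 1, the clauses containing x2 are satisfied and x2' drops from the rest; 7 of the 2^5 = 32 assignments to the other variables satisfy what remains.
With x2 = 0, by the same count on the reduced clause set, 1 assignment works.
Total: 7 + 1 = 8.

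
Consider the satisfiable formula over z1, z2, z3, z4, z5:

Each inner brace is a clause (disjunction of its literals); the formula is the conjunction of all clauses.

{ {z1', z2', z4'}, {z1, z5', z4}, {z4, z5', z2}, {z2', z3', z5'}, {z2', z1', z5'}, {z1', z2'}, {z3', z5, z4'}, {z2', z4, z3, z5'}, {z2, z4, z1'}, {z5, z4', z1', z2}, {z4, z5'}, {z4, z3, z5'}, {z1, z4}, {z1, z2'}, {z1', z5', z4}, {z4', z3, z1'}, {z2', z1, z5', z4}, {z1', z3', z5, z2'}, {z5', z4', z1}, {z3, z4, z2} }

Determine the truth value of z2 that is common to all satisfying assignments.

False

Suppose z2 = 1.
From the singleton clause (z1'), z1 = 0.
That conflicts with the unit clause (z1).
So every satisfying assignment has z2 = False.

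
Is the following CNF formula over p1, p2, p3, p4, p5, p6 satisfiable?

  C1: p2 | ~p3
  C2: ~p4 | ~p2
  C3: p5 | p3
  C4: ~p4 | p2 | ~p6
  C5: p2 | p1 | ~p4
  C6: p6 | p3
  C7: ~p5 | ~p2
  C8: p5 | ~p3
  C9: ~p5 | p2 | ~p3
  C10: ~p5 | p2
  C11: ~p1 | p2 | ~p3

Suppose p2 = 1.
(~p4) alone gives p4 = 0.
(~p5) alone gives p5 = 0.
(p3) alone gives p3 = 1.
That conflicts with the unit clause (~p3).
Undo p2 and try p2 = 0.
(~p3) alone gives p3 = 0.
(p5) alone gives p5 = 1.
That conflicts with the unit clause (~p5).
Both values of p2 lead to a conflict.
No assignment satisfies every clause.

No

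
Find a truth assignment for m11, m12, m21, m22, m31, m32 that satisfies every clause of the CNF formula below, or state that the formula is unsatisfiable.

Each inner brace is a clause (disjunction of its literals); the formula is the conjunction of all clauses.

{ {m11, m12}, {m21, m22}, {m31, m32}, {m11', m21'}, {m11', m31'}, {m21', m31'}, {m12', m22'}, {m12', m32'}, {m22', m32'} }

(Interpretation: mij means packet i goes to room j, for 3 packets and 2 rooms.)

UNSATISFIABLE

Try m11 = 1.
Unit clause (m21') forces m21 = 0.
Unit clause (m22) forces m22 = 1.
Unit clause (m31') forces m31 = 0.
Unit clause (m32) forces m32 = 1.
That conflicts with the unit clause (m32').
So m11 must be the other value — set m11 = 0.
Unit clause (m12) forces m12 = 1.
Unit clause (m22') forces m22 = 0.
Unit clause (m21) forces m21 = 1.
Unit clause (m31') forces m31 = 0.
Unit clause (m32) forces m32 = 1.
That conflicts with the unit clause (m32').
Both values of m11 lead to a conflict.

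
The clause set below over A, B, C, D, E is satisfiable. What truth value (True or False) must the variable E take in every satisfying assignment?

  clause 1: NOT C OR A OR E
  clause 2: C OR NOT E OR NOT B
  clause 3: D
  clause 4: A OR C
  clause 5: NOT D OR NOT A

True

Suppose E = false.
The clause (D) is unit, so D = true.
The clause (NOT A) is unit, so A = false.
The clause (NOT C) is unit, so C = false.
That conflicts with the unit clause (C).
So every satisfying assignment has E = True.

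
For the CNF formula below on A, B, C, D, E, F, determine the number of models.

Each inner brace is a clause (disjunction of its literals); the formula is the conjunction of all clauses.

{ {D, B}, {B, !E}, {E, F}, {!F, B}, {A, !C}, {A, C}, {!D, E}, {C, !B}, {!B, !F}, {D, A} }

There are 2^6 = 64 truth assignments over (A, B, C, D, E, F).
Split on E. With E = true, the clauses containing E are satisfied and !E drops from the rest; 2 of the 2^5 = 32 assignments to the other variables satisfy what remains.
With E = false, by the same count on the reduced clause set, 0 assignments work.
(One model: A=T, B=T, C=T, D=F, E=T, F=F.)
Total: 2 + 0 = 2.

2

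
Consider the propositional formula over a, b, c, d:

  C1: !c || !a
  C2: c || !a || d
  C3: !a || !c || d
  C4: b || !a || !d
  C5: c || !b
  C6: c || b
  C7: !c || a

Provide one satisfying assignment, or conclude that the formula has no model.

Suppose c = false.
Unit clause (!b) forces b = false.
Now (b) is unsatisfied and unit — conflict.
Backtrack on c: now try c = true.
Unit clause (!a) forces a = false.
Now (a) is unsatisfied and unit — conflict.
Either choice for c ends in contradiction.

UNSATISFIABLE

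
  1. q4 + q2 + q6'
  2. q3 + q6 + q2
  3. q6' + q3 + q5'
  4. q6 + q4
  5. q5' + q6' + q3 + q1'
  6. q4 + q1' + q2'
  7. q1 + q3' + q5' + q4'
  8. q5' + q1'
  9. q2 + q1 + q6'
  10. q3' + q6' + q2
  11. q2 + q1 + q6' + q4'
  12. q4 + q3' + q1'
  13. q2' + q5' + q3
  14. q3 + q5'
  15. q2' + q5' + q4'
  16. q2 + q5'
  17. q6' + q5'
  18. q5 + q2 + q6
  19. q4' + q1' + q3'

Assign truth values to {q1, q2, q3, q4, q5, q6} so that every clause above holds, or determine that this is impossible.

Case q6 = 0:
Unit clause (q4) forces q4 = 1.
Case q3 = 0:
Unit clause (q2) forces q2 = 1.
Unit clause (q5') forces q5 = 0.
All clauses hold; q1 can take either value.

q1: 1, q2: 1, q3: 0, q4: 1, q5: 0, q6: 0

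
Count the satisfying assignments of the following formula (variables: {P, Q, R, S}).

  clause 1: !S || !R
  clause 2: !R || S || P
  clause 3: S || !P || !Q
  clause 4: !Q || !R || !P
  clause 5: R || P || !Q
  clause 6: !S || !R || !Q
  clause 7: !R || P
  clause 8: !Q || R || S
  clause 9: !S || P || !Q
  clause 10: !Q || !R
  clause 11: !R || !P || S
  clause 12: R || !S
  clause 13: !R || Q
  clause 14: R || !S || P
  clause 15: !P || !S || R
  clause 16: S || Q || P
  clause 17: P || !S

1

There are 2^4 = 16 truth assignments over (P, Q, R, S).
Check each against the 17 clauses (columns in the order P, Q, R, S):
  F F F F  ✗ fails (S || Q || P)
  F F F T  ✗ fails (R || !S)
  F F T F  ✗ fails (!R || S || P)
  F F T T  ✗ fails (!S || !R)
  F T F F  ✗ fails (R || P || !Q)
  F T F T  ✗ fails (R || P || !Q)
  F T T F  ✗ fails (!R || S || P)
  F T T T  ✗ fails (!S || !R)
  T F F F  ✓ satisfies all
  T F F T  ✗ fails (R || !S)
  T F T F  ✗ fails (!R || !P || S)
  T F T T  ✗ fails (!S || !R)
  T T F F  ✗ fails (S || !P || !Q)
  T T F T  ✗ fails (R || !S)
  T T T F  ✗ fails (S || !P || !Q)
  T T T T  ✗ fails (!S || !R)
1 of the 16 rows is a model.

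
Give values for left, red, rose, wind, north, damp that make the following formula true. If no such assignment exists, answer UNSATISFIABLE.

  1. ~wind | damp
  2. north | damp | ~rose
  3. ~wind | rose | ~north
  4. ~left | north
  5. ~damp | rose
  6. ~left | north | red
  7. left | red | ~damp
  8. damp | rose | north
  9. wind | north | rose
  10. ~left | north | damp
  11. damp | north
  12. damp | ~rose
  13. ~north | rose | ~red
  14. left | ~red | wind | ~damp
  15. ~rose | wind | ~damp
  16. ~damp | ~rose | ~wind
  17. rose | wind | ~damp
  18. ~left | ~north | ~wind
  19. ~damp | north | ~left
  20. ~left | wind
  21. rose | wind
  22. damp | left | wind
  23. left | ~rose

Case wind = 0:
Unit clause (~left) forces left = 0.
Unit clause (rose) forces rose = 1.
Now (~rose) is unsatisfied and unit — conflict.
Undo wind and try wind = 1.
Unit clause (damp) forces damp = 1.
Unit clause (rose) forces rose = 1.
Now (~rose) is unsatisfied and unit — conflict.
Both values of wind lead to a conflict.

UNSATISFIABLE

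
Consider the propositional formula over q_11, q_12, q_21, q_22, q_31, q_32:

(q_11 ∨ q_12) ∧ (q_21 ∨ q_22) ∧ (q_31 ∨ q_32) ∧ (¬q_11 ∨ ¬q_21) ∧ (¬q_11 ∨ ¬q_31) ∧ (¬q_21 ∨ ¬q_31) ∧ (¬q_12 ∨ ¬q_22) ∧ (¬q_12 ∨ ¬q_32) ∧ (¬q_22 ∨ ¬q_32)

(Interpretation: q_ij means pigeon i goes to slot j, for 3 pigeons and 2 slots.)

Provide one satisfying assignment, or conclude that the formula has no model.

UNSATISFIABLE

Try q_11 = True.
Unit clause (¬q_21) forces q_21 = False.
Unit clause (q_22) forces q_22 = True.
Unit clause (¬q_31) forces q_31 = False.
Unit clause (q_32) forces q_32 = True.
But (¬q_32) is also a unit clause — contradiction.
Undo q_11 and try q_11 = False.
Unit clause (q_12) forces q_12 = True.
Unit clause (¬q_22) forces q_22 = False.
Unit clause (q_21) forces q_21 = True.
Unit clause (¬q_31) forces q_31 = False.
Unit clause (q_32) forces q_32 = True.
But (¬q_32) is also a unit clause — contradiction.
Both values of q_11 lead to a conflict.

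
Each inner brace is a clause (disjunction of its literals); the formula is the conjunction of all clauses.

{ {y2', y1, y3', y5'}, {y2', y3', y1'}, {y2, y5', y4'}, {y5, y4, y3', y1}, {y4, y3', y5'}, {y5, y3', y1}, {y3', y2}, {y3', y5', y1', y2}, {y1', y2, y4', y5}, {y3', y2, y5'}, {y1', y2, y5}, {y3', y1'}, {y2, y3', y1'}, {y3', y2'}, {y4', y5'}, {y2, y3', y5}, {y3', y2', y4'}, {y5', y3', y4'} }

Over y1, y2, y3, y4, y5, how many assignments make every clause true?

10

There are 2^5 = 32 truth assignments over (y1, y2, y3, y4, y5).
Split on y5. With y5 = 1, the clauses containing y5 are satisfied and y5' drops from the rest; 4 of the 2^4 = 16 assignments to the other variables satisfy what remains.
With y5 = 0, by the same count on the reduced clause set, 6 assignments work.
Total: 4 + 6 = 10.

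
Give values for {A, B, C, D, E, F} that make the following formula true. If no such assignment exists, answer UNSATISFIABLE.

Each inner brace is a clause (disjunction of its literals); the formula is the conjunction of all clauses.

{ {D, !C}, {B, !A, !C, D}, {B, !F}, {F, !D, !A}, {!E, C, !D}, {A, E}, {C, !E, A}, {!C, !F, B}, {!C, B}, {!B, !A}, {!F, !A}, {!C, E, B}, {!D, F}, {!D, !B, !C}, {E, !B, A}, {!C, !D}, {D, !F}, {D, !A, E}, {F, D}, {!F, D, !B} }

Case D = true:
Unit clause (F) forces F = true.
Unit clause (B) forces B = true.
Unit clause (!A) forces A = false.
Unit clause (E) forces E = true.
Unit clause (C) forces C = true.
Now (!C) is unsatisfied and unit — conflict.
So D must be the other value — set D = false.
Unit clause (!C) forces C = false.
Unit clause (!F) forces F = false.
Now (F) is unsatisfied and unit — conflict.
Either choice for D ends in contradiction.

UNSATISFIABLE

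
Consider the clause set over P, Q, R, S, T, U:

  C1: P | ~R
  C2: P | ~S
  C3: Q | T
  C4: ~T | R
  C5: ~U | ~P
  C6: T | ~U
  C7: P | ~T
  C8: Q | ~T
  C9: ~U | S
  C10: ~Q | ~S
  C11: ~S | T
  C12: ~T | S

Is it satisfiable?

Satisfiable

Case P = 0:
The clause (~R) is unit, so R = 0.
The clause (~S) is unit, so S = 0.
The clause (~T) is unit, so T = 0.
The clause (Q) is unit, so Q = 1.
The clause (~U) is unit, so U = 0.
This assignment satisfies each clause.
A satisfying assignment: P=0, Q=1, R=0, S=0, T=0, U=0.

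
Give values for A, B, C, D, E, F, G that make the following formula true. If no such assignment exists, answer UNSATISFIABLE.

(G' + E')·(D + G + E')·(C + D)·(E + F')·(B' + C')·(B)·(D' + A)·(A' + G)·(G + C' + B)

A=1; B=1; C=0; D=1; E=0; F=0; G=1

(B) alone gives B = 1.
(C') alone gives C = 0.
(D) alone gives D = 1.
(A) alone gives A = 1.
(G) alone gives G = 1.
(E') alone gives E = 0.
(F') alone gives F = 0.
This assignment satisfies each clause.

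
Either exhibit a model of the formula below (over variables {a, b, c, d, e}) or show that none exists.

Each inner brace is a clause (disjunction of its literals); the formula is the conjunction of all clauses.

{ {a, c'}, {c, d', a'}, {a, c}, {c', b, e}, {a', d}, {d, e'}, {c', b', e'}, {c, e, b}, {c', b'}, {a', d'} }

Suppose a = 1.
From the singleton clause (d), d = 1.
That conflicts with the unit clause (d').
Backtrack on a: now try a = 0.
From the singleton clause (c'), c = 0.
That conflicts with the unit clause (c).
Both values of a lead to a conflict.

UNSATISFIABLE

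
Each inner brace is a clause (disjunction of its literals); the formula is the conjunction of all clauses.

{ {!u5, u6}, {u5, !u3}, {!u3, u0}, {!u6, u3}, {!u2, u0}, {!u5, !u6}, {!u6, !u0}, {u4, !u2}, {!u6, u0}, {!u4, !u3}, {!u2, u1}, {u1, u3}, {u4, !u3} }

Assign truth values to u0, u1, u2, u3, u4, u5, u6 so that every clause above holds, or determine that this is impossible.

Suppose u5 = false.
From the singleton clause (!u3), u3 = false.
From the singleton clause (!u6), u6 = false.
From the singleton clause (u1), u1 = true.
Suppose u2 = true.
From the singleton clause (u0), u0 = true.
From the singleton clause (u4), u4 = true.
This assignment satisfies each clause.

u0=true, u1=true, u2=true, u3=false, u4=true, u5=false, u6=false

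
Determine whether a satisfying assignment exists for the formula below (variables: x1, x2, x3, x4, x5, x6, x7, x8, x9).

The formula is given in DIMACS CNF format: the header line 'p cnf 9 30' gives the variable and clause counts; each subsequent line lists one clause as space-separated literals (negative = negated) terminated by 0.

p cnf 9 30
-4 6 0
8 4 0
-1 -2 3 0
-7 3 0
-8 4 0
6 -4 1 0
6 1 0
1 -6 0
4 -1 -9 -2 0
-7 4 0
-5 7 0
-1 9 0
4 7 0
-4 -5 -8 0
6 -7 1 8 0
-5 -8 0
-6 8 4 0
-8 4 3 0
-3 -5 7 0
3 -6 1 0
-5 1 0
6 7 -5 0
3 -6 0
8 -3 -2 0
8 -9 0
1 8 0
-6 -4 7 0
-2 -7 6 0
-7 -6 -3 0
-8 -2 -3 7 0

Try x4 = False.
Unit clause (x8) forces x8 = True.
Now (¬x8) is unsatisfied and unit — conflict.
So x4 must be the other value — set x4 = True.
Unit clause (x6) forces x6 = True.
Unit clause (x1) forces x1 = True.
Unit clause (x9) forces x9 = True.
Unit clause (x3) forces x3 = True.
Unit clause (x8) forces x8 = True.
Unit clause (¬x5) forces x5 = False.
Unit clause (x7) forces x7 = True.
Now (¬x7) is unsatisfied and unit — conflict.
Neither x4 = True nor x4 = False works.
No assignment satisfies every clause.

No, unsatisfiable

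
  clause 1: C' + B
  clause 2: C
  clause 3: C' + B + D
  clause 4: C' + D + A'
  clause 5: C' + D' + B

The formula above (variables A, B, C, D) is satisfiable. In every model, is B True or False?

Suppose B = 0.
The clause (C') is unit, so C = 0.
Now (C) is unsatisfied and unit — conflict.
So every satisfying assignment has B = True.

True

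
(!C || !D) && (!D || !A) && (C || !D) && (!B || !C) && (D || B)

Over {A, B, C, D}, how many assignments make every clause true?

2

There are 2^4 = 16 truth assignments over (A, B, C, D).
Check each against the 5 clauses (columns in the order A, B, C, D):
  F F F F  ✗ fails (D || B)
  F F F T  ✗ fails (C || !D)
  F F T F  ✗ fails (D || B)
  F F T T  ✗ fails (!C || !D)
  F T F F  ✓ satisfies all
  F T F T  ✗ fails (C || !D)
  F T T F  ✗ fails (!B || !C)
  F T T T  ✗ fails (!C || !D)
  T F F F  ✗ fails (D || B)
  T F F T  ✗ fails (!D || !A)
  T F T F  ✗ fails (D || B)
  T F T T  ✗ fails (!C || !D)
  T T F F  ✓ satisfies all
  T T F T  ✗ fails (!D || !A)
  T T T F  ✗ fails (!B || !C)
  T T T T  ✗ fails (!C || !D)
2 of the 16 rows are models.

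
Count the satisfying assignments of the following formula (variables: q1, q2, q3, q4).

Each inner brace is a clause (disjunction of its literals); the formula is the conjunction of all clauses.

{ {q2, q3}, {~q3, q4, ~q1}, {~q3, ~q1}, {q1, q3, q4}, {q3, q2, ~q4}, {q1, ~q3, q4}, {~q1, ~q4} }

There are 2^4 = 16 truth assignments over (q1, q2, q3, q4).
Check each against the 7 clauses (columns in the order q1, q2, q3, q4):
  F F F F  ✗ fails (q2 | q3)
  F F F T  ✗ fails (q2 | q3)
  F F T F  ✗ fails (q1 | ~q3 | q4)
  F F T T  ✓ satisfies all
  F T F F  ✗ fails (q1 | q3 | q4)
  F T F T  ✓ satisfies all
  F T T F  ✗ fails (q1 | ~q3 | q4)
  F T T T  ✓ satisfies all
  T F F F  ✗ fails (q2 | q3)
  T F F T  ✗ fails (q2 | q3)
  T F T F  ✗ fails (~q3 | q4 | ~q1)
  T F T T  ✗ fails (~q3 | ~q1)
  T T F F  ✓ satisfies all
  T T F T  ✗ fails (~q1 | ~q4)
  T T T F  ✗ fails (~q3 | q4 | ~q1)
  T T T T  ✗ fails (~q3 | ~q1)
4 of the 16 rows are models.

4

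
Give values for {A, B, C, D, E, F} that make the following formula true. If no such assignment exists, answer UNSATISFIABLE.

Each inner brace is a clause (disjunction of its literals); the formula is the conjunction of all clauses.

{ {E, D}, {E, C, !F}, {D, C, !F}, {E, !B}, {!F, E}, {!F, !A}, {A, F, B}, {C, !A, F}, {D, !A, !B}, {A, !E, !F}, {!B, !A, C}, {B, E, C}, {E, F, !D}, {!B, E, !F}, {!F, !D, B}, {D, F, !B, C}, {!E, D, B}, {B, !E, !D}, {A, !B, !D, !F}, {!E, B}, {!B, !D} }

Branch on E: set E = true.
Unit clause (B) forces B = true.
Unit clause (!D) forces D = false.
Unit clause (!A) forces A = false.
Unit clause (!F) forces F = false.
Unit clause (C) forces C = true.
This assignment satisfies each clause.

A=false, B=true, C=true, D=false, E=true, F=false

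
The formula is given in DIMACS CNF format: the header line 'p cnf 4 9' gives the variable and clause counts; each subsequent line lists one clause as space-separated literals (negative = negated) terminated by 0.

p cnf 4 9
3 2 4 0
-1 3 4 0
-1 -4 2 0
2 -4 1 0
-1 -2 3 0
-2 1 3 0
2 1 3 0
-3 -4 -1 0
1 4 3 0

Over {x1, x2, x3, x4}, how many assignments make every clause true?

There are 2^4 = 16 truth assignments over (x1, x2, x3, x4).
Split on x3. With x3 = True, the clauses containing x3 are satisfied and ¬x3 drops from the rest; 5 of the 2^3 = 8 assignments to the other variables satisfy what remains.
With x3 = False, by the same count on the reduced clause set, 0 assignments work.
Total: 5 + 0 = 5.

5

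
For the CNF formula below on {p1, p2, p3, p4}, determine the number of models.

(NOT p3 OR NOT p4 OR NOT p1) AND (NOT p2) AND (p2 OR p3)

There are 2^4 = 16 truth assignments over (p1, p2, p3, p4).
Check each against the 3 clauses (columns in the order p1, p2, p3, p4):
  F F F F  ✗ fails (p2 OR p3)
  F F F T  ✗ fails (p2 OR p3)
  F F T F  ✓ satisfies all
  F F T T  ✓ satisfies all
  F T F F  ✗ fails (NOT p2)
  F T F T  ✗ fails (NOT p2)
  F T T F  ✗ fails (NOT p2)
  F T T T  ✗ fails (NOT p2)
  T F F F  ✗ fails (p2 OR p3)
  T F F T  ✗ fails (p2 OR p3)
  T F T F  ✓ satisfies all
  T F T T  ✗ fails (NOT p3 OR NOT p4 OR NOT p1)
  T T F F  ✗ fails (NOT p2)
  T T F T  ✗ fails (NOT p2)
  T T T F  ✗ fails (NOT p2)
  T T T T  ✗ fails (NOT p3 OR NOT p4 OR NOT p1)
3 of the 16 rows are models.

3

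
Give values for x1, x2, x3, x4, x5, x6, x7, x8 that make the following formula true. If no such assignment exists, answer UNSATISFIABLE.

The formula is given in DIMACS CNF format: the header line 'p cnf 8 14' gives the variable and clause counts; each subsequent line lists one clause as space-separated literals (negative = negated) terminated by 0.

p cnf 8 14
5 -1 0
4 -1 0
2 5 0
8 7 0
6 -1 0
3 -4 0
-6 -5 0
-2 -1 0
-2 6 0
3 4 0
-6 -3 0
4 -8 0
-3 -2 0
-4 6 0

Case x5 = True:
Unit clause (¬x6) forces x6 = False.
Unit clause (¬x1) forces x1 = False.
Unit clause (¬x2) forces x2 = False.
Unit clause (¬x4) forces x4 = False.
Unit clause (x3) forces x3 = True.
Unit clause (¬x8) forces x8 = False.
Unit clause (x7) forces x7 = True.
All clauses are satisfied.

x1=False,  x2=False,  x3=True,  x4=False,  x5=True,  x6=False,  x7=True,  x8=False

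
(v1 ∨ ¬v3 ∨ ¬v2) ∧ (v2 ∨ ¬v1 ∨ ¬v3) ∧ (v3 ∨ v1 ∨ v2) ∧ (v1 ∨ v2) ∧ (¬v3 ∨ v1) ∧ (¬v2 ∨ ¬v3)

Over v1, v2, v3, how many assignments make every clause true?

3

There are 2^3 = 8 truth assignments over (v1, v2, v3).
Check each against the 6 clauses (columns in the order v1, v2, v3):
  F F F  ✗ fails (v3 ∨ v1 ∨ v2)
  F F T  ✗ fails (v1 ∨ v2)
  F T F  ✓ satisfies all
  F T T  ✗ fails (v1 ∨ ¬v3 ∨ ¬v2)
  T F F  ✓ satisfies all
  T F T  ✗ fails (v2 ∨ ¬v1 ∨ ¬v3)
  T T F  ✓ satisfies all
  T T T  ✗ fails (¬v2 ∨ ¬v3)
3 of the 8 rows are models.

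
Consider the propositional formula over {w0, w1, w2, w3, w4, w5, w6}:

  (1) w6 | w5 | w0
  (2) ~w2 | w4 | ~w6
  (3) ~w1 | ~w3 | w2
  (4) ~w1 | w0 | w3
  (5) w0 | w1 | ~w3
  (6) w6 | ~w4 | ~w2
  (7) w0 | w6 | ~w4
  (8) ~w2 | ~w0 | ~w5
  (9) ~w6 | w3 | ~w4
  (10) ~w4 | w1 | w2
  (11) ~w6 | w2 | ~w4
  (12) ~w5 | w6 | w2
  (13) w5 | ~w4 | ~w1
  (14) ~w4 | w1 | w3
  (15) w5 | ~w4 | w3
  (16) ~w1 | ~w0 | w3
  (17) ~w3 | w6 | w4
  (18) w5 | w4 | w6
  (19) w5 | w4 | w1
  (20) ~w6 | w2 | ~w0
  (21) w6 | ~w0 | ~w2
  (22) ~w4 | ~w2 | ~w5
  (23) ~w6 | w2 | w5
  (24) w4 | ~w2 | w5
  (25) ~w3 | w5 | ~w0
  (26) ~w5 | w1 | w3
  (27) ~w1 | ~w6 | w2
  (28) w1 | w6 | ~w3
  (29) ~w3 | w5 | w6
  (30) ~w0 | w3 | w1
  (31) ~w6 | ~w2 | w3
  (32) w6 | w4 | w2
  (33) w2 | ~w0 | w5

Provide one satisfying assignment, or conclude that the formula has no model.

UNSATISFIABLE

Try w6 = 1.
Try w2 = 0.
From the singleton clause (~w4), w4 = 0.
From the singleton clause (~w0), w0 = 0.
From the singleton clause (w5), w5 = 1.
From the singleton clause (~w1), w1 = 0.
From the singleton clause (~w3), w3 = 0.
But (w3) is also a unit clause — contradiction.
Undo w2 and try w2 = 1.
From the singleton clause (w4), w4 = 1.
From the singleton clause (w3), w3 = 1.
From the singleton clause (~w5), w5 = 0.
From the singleton clause (~w1), w1 = 0.
From the singleton clause (w0), w0 = 1.
But (~w0) is also a unit clause — contradiction.
Neither w2 = 1 nor w2 = 0 works.
Undo w6 and try w6 = 0.
Try w5 = 1.
From the singleton clause (w2), w2 = 1.
From the singleton clause (~w4), w4 = 0.
From the singleton clause (~w0), w0 = 0.
From the singleton clause (~w3), w3 = 0.
From the singleton clause (~w1), w1 = 0.
But (w1) is also a unit clause — contradiction.
Undo w5 and try w5 = 0.
From the singleton clause (w0), w0 = 1.
From the singleton clause (w4), w4 = 1.
From the singleton clause (~w2), w2 = 0.
But (w2) is also a unit clause — contradiction.
Neither w5 = 1 nor w5 = 0 works.
Neither w6 = 1 nor w6 = 0 works.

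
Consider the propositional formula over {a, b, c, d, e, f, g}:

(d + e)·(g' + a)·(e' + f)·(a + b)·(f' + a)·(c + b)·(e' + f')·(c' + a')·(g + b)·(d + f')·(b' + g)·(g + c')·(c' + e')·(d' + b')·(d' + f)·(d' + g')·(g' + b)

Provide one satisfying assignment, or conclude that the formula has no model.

UNSATISFIABLE

Suppose d = 1.
Unit clause (b') forces b = 0.
Unit clause (a) forces a = 1.
Unit clause (c) forces c = 1.
But (c') is also a unit clause — contradiction.
Undo d and try d = 0.
Unit clause (e) forces e = 1.
Unit clause (f) forces f = 1.
But (f') is also a unit clause — contradiction.
Neither d = 1 nor d = 0 works.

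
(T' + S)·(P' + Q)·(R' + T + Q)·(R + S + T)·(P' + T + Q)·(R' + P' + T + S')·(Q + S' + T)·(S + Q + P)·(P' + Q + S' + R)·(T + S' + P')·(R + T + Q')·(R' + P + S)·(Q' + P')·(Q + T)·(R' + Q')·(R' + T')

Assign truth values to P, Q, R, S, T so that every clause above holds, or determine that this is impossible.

Try T = 1.
From the singleton clause (S), S = 1.
From the singleton clause (R'), R = 0.
Try P = 0.
All clauses hold; Q can take either value.

P: 0; Q: 0; R: 0; S: 1; T: 1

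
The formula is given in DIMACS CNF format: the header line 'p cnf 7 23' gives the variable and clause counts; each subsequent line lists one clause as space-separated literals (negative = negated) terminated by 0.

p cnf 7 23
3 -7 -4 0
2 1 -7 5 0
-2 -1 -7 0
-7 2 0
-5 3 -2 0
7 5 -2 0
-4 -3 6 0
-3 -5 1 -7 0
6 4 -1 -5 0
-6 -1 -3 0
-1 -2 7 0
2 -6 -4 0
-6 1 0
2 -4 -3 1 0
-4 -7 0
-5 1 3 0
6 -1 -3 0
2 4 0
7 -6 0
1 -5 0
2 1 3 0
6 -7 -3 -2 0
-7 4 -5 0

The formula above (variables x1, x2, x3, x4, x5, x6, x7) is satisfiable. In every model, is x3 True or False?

Suppose x3 = True.
Case x7 = False:
From the singleton clause (¬x6), x6 = False.
From the singleton clause (¬x4), x4 = False.
From the singleton clause (¬x1), x1 = False.
From the singleton clause (x2), x2 = True.
From the singleton clause (x5), x5 = True.
But (¬x5) is also a unit clause — contradiction.
That branch fails; take x7 = True instead.
From the singleton clause (x2), x2 = True.
From the singleton clause (¬x1), x1 = False.
From the singleton clause (¬x5), x5 = False.
From the singleton clause (¬x6), x6 = False.
But (x6) is also a unit clause — contradiction.
Either choice for x7 ends in contradiction.
So every satisfying assignment has x3 = False.

False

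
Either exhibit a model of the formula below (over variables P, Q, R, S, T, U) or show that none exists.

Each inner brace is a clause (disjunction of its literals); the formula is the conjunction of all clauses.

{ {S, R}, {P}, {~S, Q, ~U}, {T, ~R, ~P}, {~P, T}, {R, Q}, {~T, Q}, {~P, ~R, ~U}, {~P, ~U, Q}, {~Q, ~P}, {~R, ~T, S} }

(P) alone gives P = 1.
(T) alone gives T = 1.
(Q) alone gives Q = 1.
Now (~Q) is unsatisfied and unit — conflict.

UNSATISFIABLE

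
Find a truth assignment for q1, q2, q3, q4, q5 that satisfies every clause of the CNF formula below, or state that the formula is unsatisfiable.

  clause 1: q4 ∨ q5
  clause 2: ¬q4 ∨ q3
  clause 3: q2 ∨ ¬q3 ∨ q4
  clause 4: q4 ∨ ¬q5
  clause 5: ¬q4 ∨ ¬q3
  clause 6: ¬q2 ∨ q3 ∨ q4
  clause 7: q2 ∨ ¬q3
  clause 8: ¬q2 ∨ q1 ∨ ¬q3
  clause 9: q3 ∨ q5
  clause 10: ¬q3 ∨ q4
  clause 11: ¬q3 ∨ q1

Case q4 = True:
(q3) alone gives q3 = True.
Now (¬q3) is unsatisfied and unit — conflict.
Undo q4 and try q4 = False.
(q5) alone gives q5 = True.
Now (¬q5) is unsatisfied and unit — conflict.
Neither q4 = True nor q4 = False works.

UNSATISFIABLE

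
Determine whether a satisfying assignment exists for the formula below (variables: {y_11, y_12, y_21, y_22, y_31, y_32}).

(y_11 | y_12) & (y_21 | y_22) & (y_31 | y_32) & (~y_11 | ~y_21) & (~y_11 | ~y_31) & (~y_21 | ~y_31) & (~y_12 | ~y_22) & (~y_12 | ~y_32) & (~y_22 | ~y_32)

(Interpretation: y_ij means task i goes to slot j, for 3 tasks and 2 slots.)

Suppose y_11 = 1.
The clause (~y_21) is unit, so y_21 = 0.
The clause (y_22) is unit, so y_22 = 1.
The clause (~y_31) is unit, so y_31 = 0.
The clause (y_32) is unit, so y_32 = 1.
That conflicts with the unit clause (~y_32).
Backtrack on y_11: now try y_11 = 0.
The clause (y_12) is unit, so y_12 = 1.
The clause (~y_22) is unit, so y_22 = 0.
The clause (y_21) is unit, so y_21 = 1.
The clause (~y_31) is unit, so y_31 = 0.
The clause (y_32) is unit, so y_32 = 1.
That conflicts with the unit clause (~y_32).
Neither y_11 = 1 nor y_11 = 0 works.
No assignment satisfies every clause.

Unsatisfiable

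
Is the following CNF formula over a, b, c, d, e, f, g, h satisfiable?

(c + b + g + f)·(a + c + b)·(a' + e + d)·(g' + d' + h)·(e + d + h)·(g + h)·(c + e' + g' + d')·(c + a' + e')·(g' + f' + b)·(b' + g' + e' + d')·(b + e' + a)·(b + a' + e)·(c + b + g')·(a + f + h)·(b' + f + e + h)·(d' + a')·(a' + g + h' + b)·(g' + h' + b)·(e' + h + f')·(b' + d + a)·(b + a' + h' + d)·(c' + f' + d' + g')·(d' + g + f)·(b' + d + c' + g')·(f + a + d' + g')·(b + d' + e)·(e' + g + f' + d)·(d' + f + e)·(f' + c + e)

Try g = 1.
Try d = 0.
Try a = 1.
Unit clause (e) forces e = 1.
Unit clause (c) forces c = 1.
Unit clause (b') forces b = 0.
Unit clause (f') forces f = 0.
Unit clause (h') forces h = 0.
Every clause now holds.
A satisfying assignment: a: 1,  b: 0,  c: 1,  d: 0,  e: 1,  f: 0,  g: 1,  h: 0.

Satisfiable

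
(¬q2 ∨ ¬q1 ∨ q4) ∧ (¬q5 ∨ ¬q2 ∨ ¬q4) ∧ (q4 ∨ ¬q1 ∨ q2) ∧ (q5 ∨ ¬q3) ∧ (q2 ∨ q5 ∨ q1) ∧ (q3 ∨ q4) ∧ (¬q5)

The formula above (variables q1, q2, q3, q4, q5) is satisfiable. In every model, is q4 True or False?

True

Suppose q4 = False.
From the singleton clause (q3), q3 = True.
From the singleton clause (q5), q5 = True.
That conflicts with the unit clause (¬q5).
So every satisfying assignment has q4 = True.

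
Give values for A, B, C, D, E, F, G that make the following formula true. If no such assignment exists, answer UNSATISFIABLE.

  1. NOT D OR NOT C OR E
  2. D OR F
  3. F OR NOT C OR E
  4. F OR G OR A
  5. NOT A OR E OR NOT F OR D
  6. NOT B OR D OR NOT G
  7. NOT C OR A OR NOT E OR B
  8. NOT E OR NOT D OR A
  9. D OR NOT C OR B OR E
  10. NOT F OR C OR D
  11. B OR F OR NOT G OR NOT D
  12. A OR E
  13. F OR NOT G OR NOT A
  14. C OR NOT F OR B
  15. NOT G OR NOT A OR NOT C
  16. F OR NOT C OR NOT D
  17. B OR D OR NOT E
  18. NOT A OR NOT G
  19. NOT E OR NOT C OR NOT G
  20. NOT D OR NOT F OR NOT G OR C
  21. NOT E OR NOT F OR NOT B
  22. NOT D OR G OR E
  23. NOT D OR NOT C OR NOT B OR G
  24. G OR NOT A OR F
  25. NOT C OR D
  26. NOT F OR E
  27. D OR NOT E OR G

Suppose D = true.
Suppose C = true.
From the singleton clause (E), E = true.
From the singleton clause (A), A = true.
From the singleton clause (NOT G), G = false.
From the singleton clause (F), F = true.
From the singleton clause (NOT B), B = false.
All clauses are satisfied.

A=true; B=false; C=true; D=true; E=true; F=true; G=false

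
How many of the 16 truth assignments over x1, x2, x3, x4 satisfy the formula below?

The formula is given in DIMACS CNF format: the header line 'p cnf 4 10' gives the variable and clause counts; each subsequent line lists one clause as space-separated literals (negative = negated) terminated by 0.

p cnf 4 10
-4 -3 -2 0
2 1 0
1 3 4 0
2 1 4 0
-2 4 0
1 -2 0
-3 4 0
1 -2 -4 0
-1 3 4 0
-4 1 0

There are 2^4 = 16 truth assignments over (x1, x2, x3, x4).
Check each against the 10 clauses (columns in the order x1, x2, x3, x4):
  F F F F  ✗ fails (x2 ∨ x1)
  F F F T  ✗ fails (x2 ∨ x1)
  F F T F  ✗ fails (x2 ∨ x1)
  F F T T  ✗ fails (x2 ∨ x1)
  F T F F  ✗ fails (x1 ∨ x3 ∨ x4)
  F T F T  ✗ fails (x1 ∨ ¬x2)
  F T T F  ✗ fails (¬x2 ∨ x4)
  F T T T  ✗ fails (¬x4 ∨ ¬x3 ∨ ¬x2)
  T F F F  ✗ fails (¬x1 ∨ x3 ∨ x4)
  T F F T  ✓ satisfies all
  T F T F  ✗ fails (¬x3 ∨ x4)
  T F T T  ✓ satisfies all
  T T F F  ✗ fails (¬x2 ∨ x4)
  T T F T  ✓ satisfies all
  T T T F  ✗ fails (¬x2 ∨ x4)
  T T T T  ✗ fails (¬x4 ∨ ¬x3 ∨ ¬x2)
3 of the 16 rows are models.

3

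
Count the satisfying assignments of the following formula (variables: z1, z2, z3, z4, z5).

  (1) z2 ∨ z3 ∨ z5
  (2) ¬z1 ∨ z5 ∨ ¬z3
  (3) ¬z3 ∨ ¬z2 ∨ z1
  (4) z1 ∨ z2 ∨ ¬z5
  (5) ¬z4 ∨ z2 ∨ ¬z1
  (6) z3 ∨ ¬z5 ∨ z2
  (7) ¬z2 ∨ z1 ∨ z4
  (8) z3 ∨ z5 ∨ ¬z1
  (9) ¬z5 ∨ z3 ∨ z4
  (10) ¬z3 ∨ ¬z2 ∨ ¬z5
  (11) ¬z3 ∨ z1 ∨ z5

4

There are 2^5 = 32 truth assignments over (z1, z2, z3, z4, z5).
Split on z2. With z2 = True, the clauses containing z2 are satisfied and ¬z2 drops from the rest; 3 of the 2^4 = 16 assignments to the other variables satisfy what remains.
With z2 = False, by the same count on the reduced clause set, 1 assignment works.
(One model: z1=F, z2=T, z3=F, z4=T, z5=F.)
Total: 3 + 1 = 4.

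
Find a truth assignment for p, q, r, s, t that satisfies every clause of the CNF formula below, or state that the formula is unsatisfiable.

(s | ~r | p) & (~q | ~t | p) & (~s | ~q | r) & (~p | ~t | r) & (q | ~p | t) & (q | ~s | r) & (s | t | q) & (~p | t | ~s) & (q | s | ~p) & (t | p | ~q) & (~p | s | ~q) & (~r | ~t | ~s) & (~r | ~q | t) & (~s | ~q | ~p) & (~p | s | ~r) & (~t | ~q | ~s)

p=0, q=0, r=0, s=0, t=1

Case s = 0:
Case r = 0:
Case p = 0:
Case q = 0:
From the singleton clause (t), t = 1.
All clauses are satisfied.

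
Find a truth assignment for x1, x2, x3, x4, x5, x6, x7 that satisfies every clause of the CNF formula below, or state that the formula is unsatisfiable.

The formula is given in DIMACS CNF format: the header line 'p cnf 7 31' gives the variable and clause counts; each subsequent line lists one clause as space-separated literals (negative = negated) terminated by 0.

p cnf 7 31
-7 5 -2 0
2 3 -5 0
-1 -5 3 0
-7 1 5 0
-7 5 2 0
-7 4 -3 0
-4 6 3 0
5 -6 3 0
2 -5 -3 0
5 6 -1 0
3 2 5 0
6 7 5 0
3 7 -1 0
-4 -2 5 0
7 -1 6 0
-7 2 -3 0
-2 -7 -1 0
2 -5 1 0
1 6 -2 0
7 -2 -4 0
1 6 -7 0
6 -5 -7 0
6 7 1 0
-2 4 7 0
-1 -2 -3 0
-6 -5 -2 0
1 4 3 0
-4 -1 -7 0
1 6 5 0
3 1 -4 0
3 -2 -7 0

x1=False, x2=False, x3=True, x4=True, x5=False, x6=True, x7=False

Try x7 = False.
Try x6 = True.
Try x5 = False.
(x3) alone gives x3 = True.
Try x4 = True.
(¬x2) alone gives x2 = False.
Every clause is now satisfied; x1 is unconstrained.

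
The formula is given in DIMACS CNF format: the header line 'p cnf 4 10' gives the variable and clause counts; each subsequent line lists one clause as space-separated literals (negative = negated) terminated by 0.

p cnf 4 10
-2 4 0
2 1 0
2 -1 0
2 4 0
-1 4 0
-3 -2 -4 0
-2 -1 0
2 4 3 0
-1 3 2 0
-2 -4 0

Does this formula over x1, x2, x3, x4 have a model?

No

Case x2 = False:
(x1) alone gives x1 = True.
Now (¬x1) is unsatisfied and unit — conflict.
Undo x2 and try x2 = True.
(x4) alone gives x4 = True.
Now (¬x4) is unsatisfied and unit — conflict.
Both values of x2 lead to a conflict.
No assignment satisfies every clause.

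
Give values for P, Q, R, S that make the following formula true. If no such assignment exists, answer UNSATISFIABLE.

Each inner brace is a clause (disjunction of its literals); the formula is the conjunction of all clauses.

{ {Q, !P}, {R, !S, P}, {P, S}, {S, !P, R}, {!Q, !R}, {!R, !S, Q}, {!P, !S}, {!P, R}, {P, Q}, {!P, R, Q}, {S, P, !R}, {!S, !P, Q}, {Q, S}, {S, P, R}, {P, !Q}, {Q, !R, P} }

Case Q = true:
The clause (!R) is unit, so R = false.
The clause (!P) is unit, so P = false.
That conflicts with the unit clause (P).
Backtrack on Q: now try Q = false.
The clause (!P) is unit, so P = false.
That conflicts with the unit clause (P).
Either choice for Q ends in contradiction.

UNSATISFIABLE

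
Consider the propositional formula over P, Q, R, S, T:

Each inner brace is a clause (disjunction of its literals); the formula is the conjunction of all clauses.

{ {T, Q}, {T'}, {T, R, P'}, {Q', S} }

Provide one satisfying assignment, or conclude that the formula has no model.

From the singleton clause (T'), T = 0.
From the singleton clause (Q), Q = 1.
From the singleton clause (S), S = 1.
Suppose R = 1.
All clauses hold; P can take either value.

P: 0,  Q: 1,  R: 1,  S: 1,  T: 0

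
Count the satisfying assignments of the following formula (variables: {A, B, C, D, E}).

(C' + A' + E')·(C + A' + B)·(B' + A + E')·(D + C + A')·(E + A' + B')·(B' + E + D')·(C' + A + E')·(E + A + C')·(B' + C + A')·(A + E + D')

6

There are 2^5 = 32 truth assignments over (A, B, C, D, E).
Split on B. With B = 1, the clauses containing B are satisfied and B' drops from the rest; 1 of the 2^4 = 16 assignments to the other variables satisfy what remains.
With B = 0, by the same count on the reduced clause set, 5 assignments work.
Total: 1 + 5 = 6.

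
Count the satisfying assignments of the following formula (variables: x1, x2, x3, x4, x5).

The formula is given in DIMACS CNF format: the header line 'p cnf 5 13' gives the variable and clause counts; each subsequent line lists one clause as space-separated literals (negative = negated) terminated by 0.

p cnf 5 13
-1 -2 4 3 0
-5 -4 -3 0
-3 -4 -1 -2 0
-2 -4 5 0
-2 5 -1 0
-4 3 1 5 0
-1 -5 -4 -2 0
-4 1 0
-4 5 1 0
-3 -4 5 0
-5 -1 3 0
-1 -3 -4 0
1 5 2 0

There are 2^5 = 32 truth assignments over (x1, x2, x3, x4, x5).
Split on x5. With x5 = True, the clauses containing x5 are satisfied and ¬x5 drops from the rest; 6 of the 2^4 = 16 assignments to the other variables satisfy what remains.
With x5 = False, by the same count on the reduced clause set, 5 assignments work.
(One model: x1=F, x2=F, x3=F, x4=F, x5=T.)
Total: 6 + 5 = 11.

11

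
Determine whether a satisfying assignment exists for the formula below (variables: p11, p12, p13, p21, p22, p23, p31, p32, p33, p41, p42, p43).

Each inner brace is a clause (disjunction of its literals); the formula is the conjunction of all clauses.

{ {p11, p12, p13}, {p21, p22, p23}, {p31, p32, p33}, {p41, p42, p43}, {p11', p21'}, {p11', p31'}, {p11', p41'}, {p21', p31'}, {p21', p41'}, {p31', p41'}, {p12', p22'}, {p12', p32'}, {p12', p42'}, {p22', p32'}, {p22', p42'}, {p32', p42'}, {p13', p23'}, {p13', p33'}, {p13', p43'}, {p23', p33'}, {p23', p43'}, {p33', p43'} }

Unsatisfiable

Case p11 = 0:
Case p12 = 1:
From the singleton clause (p22'), p22 = 0.
From the singleton clause (p32'), p32 = 0.
From the singleton clause (p42'), p42 = 0.
Case p21 = 1:
From the singleton clause (p31'), p31 = 0.
From the singleton clause (p33), p33 = 1.
From the singleton clause (p41'), p41 = 0.
From the singleton clause (p43), p43 = 1.
That conflicts with the unit clause (p43').
So p21 must be the other value — set p21 = 0.
From the singleton clause (p23), p23 = 1.
From the singleton clause (p13'), p13 = 0.
From the singleton clause (p33'), p33 = 0.
From the singleton clause (p31), p31 = 1.
From the singleton clause (p41'), p41 = 0.
From the singleton clause (p43), p43 = 1.
That conflicts with the unit clause (p43').
Both values of p21 lead to a conflict.
So p12 must be the other value — set p12 = 0.
From the singleton clause (p13), p13 = 1.
From the singleton clause (p23'), p23 = 0.
From the singleton clause (p33'), p33 = 0.
From the singleton clause (p43'), p43 = 0.
Case p21 = 1:
From the singleton clause (p31'), p31 = 0.
From the singleton clause (p32), p32 = 1.
From the singleton clause (p41'), p41 = 0.
From the singleton clause (p42), p42 = 1.
That conflicts with the unit clause (p42').
So p21 must be the other value — set p21 = 0.
From the singleton clause (p22), p22 = 1.
From the singleton clause (p32'), p32 = 0.
From the singleton clause (p31), p31 = 1.
From the singleton clause (p41'), p41 = 0.
From the singleton clause (p42), p42 = 1.
That conflicts with the unit clause (p42').
Both values of p21 lead to a conflict.
Both values of p12 lead to a conflict.
So p11 must be the other value — set p11 = 1.
From the singleton clause (p21'), p21 = 0.
From the singleton clause (p31'), p31 = 0.
From the singleton clause (p41'), p41 = 0.
Case p22 = 1:
From the singleton clause (p12'), p12 = 0.
From the singleton clause (p32'), p32 = 0.
From the singleton clause (p33), p33 = 1.
From the singleton clause (p42'), p42 = 0.
From the singleton clause (p43), p43 = 1.
That conflicts with the unit clause (p43').
So p22 must be the other value — set p22 = 0.
From the singleton clause (p23), p23 = 1.
From the singleton clause (p13'), p13 = 0.
From the singleton clause (p33'), p33 = 0.
From the singleton clause (p32), p32 = 1.
From the singleton clause (p12'), p12 = 0.
From the singleton clause (p42'), p42 = 0.
From the singleton clause (p43), p43 = 1.
That conflicts with the unit clause (p43').
Both values of p22 lead to a conflict.
Both values of p11 lead to a conflict.
No assignment satisfies every clause.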